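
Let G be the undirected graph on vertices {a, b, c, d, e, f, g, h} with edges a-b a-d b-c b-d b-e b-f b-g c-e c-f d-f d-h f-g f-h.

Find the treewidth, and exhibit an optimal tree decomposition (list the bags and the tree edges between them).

Treewidth 2.
One such decomposition:
Bags: B1 = {b, d, f}  B2 = {b, c, f}  B3 = {b, c, e}  B4 = {d, f, h}  B5 = {a, b, d}  B6 = {b, f, g}
Tree: B1–B2, B2–B3, B1–B4, B1–B5, B2–B6

Each bag holds 3 vertices, so the decomposition has width 2, which upper-bounds the treewidth. For the lower bound, the 3 vertices {d, f, h} are pairwise adjacent, and any tree decomposition puts a clique entirely inside one bag — forcing width ≥ 2. Hence tw(G) = 2 exactly.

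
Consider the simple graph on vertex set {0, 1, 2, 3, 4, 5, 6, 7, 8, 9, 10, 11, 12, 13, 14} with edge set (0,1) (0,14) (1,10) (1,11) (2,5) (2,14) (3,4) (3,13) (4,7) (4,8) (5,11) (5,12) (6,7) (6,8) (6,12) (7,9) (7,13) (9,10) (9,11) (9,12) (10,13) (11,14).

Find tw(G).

A width-3 tree decomposition is:
Bags: B1 = {0, 2, 5, 14}  B2 = {0, 5, 11, 14}  B3 = {0, 1, 5, 11}  B4 = {1, 5, 11, 12}  B5 = {1, 9, 11, 12}  B6 = {1, 9, 10, 12}  B7 = {6, 9, 10, 12}  B8 = {6, 7, 9, 10}  B9 = {6, 7, 10, 13}  B10 = {6, 7, 8, 13}  B11 = {4, 7, 8, 13}  B12 = {3, 4, 8, 13}
Tree: B1–B2, B2–B3, B3–B4, B4–B5, B5–B6, B6–B7, B7–B8, B8–B9, B9–B10, B10–B11, B11–B12
Every bag has size at most 4, so the width is 4 − 1 = 3 and tw(G) ≤ 3. For the lower bound: the 4 vertex sets {0,2,14}, {5}, {11}, {1,9,10,12} are disjoint, each induces a connected subgraph, and every pair is joined by at least one edge of G. Contracting each set to a single vertex therefore yields K_{4} as a minor, and since treewidth is minor-monotone, tw(G) ≥ tw(K_{4}) = 3. Therefore the treewidth is 3.

3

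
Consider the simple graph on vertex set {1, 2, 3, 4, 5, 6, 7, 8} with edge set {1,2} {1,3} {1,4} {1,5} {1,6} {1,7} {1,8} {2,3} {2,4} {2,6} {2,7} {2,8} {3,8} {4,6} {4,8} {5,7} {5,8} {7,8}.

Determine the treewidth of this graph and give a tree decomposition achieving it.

Each bag holds 4 vertices, so the decomposition has width 3, which upper-bounds the treewidth. For the lower bound, the 4 vertices {1, 2, 3, 8} are pairwise adjacent, and any tree decomposition puts a clique entirely inside one bag — forcing width ≥ 3. Therefore the treewidth is 3.

Treewidth 3.
Bags: B1 = {1, 2, 7, 8}  B2 = {1, 2, 4, 8}  B3 = {1, 2, 3, 8}  B4 = {1, 2, 4, 6}  B5 = {1, 5, 7, 8}
Tree: B1–B2, B2–B3, B2–B4, B1–B5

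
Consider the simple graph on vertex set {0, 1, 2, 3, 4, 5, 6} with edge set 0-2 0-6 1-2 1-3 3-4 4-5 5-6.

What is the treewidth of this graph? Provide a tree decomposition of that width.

Treewidth 2.
One optimal decomposition is:
Bags: B1 = {1, 3, 4}  B2 = {1, 4, 5}  B3 = {1, 5, 6}  B4 = {0, 1, 6}  B5 = {0, 1, 2}
Tree: B1–B2, B2–B3, B3–B4, B4–B5

Every bag has size at most 3, so the width is 3 − 1 = 2 and tw(G) ≤ 2. Since 1–3–4–5–6–0–2–1 is a cycle in G, G is not acyclic. Forests are exactly the graphs of treewidth ≤ 1, so tw(G) ≥ 2. Combining the bounds, tw(G) = 2.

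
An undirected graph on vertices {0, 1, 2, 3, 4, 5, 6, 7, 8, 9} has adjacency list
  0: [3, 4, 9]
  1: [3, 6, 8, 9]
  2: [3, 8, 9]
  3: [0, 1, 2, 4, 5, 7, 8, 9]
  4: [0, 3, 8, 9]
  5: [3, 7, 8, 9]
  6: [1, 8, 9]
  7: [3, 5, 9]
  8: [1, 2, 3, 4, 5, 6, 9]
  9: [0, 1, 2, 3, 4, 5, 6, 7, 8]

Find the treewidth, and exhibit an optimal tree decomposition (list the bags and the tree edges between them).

Treewidth 3.
One optimal decomposition is:
Bags: B1 = {3, 4, 8, 9}  B2 = {0, 3, 4, 9}  B3 = {2, 3, 8, 9}  B4 = {1, 3, 8, 9}  B5 = {3, 5, 8, 9}  B6 = {1, 6, 8, 9}  B7 = {3, 5, 7, 9}
Tree: B1–B2, B1–B3, B3–B4, B1–B5, B4–B6, B5–B7

The largest bag has 4 vertices, giving width 3; this decomposition certifies tw(G) ≤ 3. Conversely, {0, 3, 4, 9} is a clique of size 4, and the vertices of any clique must share a bag in every tree decomposition; so some bag has ≥ 4 vertices and tw(G) ≥ 3. The upper and lower bounds meet at 3, so that is the treewidth.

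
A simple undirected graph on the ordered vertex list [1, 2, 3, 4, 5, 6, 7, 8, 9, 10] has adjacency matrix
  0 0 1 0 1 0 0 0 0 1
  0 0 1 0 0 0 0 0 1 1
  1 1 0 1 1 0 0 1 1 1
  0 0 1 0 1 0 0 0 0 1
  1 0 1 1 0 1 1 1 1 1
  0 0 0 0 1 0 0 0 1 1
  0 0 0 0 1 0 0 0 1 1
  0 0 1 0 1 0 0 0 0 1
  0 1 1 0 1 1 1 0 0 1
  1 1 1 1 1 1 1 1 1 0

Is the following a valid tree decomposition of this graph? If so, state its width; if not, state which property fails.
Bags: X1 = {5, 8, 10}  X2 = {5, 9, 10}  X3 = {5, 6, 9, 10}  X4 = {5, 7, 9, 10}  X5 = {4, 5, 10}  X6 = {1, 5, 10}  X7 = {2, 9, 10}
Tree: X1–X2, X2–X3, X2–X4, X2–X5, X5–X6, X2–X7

A tree decomposition must satisfy three properties: every vertex lies in some bag; for every edge, both endpoints lie together in some bag; and for every vertex, the bags containing it form a connected subtree. Here vertex 3 appears in no bag, so the decomposition is invalid.

No — vertex 3 appears in no bag.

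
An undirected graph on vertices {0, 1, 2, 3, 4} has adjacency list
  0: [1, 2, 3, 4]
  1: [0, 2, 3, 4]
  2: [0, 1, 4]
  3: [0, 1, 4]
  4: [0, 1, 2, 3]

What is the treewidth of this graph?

A width-3 tree decomposition is:
Bags: B1 = {0, 1, 2, 4}  B2 = {0, 1, 3, 4}
Tree: B1–B2
The largest bag has 4 vertices, giving width 3; this decomposition certifies tw(G) ≤ 3. Conversely, {0, 1, 2, 4} is a clique of size 4, and the vertices of any clique must share a bag in every tree decomposition; so some bag has ≥ 4 vertices and tw(G) ≥ 3. The upper and lower bounds meet at 3, so that is the treewidth.

3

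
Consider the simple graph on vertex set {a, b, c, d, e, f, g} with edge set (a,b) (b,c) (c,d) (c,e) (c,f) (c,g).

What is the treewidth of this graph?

1

A width-1 tree decomposition is:
Bags: B1 = {b, c}  B2 = {c, g}  B3 = {c, e}  B4 = {c, d}  B5 = {c, f}  B6 = {a, b}
Tree: B1–B2, B1–B3, B2–B4, B1–B5, B1–B6
The largest bag has 2 vertices, giving width 1; this decomposition certifies tw(G) ≤ 1. G has an edge, so its treewidth is at least 1. The upper and lower bounds meet at 1, so that is the treewidth.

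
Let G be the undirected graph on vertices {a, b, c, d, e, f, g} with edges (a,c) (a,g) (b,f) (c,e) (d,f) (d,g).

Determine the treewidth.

1

A width-1 tree decomposition is:
Bags: B1 = {b, f}  B2 = {d, f}  B3 = {d, g}  B4 = {a, g}  B5 = {a, c}  B6 = {c, e}
Tree: B1–B2, B2–B3, B3–B4, B4–B5, B5–B6
The largest bag has 2 vertices, giving width 1; this decomposition certifies tw(G) ≤ 1. G has an edge, so its treewidth is at least 1. Therefore the treewidth is 1.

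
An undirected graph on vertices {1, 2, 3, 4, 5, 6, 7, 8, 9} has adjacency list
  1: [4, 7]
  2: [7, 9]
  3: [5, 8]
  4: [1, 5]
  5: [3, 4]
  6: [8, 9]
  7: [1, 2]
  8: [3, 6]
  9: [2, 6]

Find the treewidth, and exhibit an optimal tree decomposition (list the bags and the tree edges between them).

Treewidth 2.
One optimal decomposition is:
Bags: B1 = {2, 7, 9}  B2 = {1, 7, 9}  B3 = {1, 4, 9}  B4 = {4, 5, 9}  B5 = {3, 5, 9}  B6 = {3, 8, 9}  B7 = {6, 8, 9}
Tree: B1–B2, B2–B3, B3–B4, B4–B5, B5–B6, B6–B7

Every bag has size at most 3, so the width is 3 − 1 = 2 and tw(G) ≤ 2. The edges 9–2–7–1–4–5–3–8–6–9 form a cycle, so G is not a tree and its treewidth is at least 2. Combining the bounds, tw(G) = 2.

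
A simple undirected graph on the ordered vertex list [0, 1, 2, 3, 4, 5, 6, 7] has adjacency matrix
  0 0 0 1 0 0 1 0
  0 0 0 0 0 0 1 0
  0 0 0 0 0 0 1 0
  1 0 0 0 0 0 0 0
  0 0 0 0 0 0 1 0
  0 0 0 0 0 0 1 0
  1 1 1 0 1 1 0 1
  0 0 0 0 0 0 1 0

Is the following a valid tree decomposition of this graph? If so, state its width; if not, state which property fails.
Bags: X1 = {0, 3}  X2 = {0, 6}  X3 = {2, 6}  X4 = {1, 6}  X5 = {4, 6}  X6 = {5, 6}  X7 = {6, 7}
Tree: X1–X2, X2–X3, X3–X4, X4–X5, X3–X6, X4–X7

Yes; width 1.

Checking the three conditions: (i) the bags cover all of {0, 1, 2, 3, 4, 5, 6, 7}; (ii) for each edge, some bag contains both endpoints; (iii) the bags containing any fixed vertex form a subtree. All hold, so the decomposition is valid with width 2 − 1 = 1.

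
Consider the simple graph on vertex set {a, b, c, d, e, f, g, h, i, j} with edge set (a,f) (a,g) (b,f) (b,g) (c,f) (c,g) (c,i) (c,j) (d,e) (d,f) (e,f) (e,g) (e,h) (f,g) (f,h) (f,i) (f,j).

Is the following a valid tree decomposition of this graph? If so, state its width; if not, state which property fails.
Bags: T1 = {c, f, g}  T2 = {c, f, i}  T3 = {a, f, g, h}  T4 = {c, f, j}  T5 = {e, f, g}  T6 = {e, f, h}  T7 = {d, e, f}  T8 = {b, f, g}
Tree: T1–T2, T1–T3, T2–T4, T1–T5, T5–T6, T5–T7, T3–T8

A tree decomposition must satisfy three properties: every vertex lies in some bag; for every edge, both endpoints lie together in some bag; and for every vertex, the bags containing it form a connected subtree. Here bags containing vertex h are not connected in the tree, so the decomposition is invalid.

No — bags containing vertex h are not connected in the tree.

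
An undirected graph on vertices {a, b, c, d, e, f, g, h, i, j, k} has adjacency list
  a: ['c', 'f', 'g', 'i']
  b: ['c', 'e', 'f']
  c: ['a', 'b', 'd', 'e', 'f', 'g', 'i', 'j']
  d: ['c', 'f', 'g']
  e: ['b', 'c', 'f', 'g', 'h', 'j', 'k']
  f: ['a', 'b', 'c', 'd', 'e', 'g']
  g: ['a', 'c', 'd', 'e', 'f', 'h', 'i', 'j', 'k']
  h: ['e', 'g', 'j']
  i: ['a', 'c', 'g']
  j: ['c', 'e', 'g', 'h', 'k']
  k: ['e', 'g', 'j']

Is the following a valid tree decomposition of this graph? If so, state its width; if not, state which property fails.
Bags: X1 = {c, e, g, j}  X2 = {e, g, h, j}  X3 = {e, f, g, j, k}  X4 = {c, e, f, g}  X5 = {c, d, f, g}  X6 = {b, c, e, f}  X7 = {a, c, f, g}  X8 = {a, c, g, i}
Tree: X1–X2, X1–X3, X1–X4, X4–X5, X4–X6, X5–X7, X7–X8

No — bags containing vertex f are not connected in the tree.

A tree decomposition must satisfy three properties: every vertex lies in some bag; for every edge, both endpoints lie together in some bag; and for every vertex, the bags containing it form a connected subtree. Here bags containing vertex f are not connected in the tree, so the decomposition is invalid.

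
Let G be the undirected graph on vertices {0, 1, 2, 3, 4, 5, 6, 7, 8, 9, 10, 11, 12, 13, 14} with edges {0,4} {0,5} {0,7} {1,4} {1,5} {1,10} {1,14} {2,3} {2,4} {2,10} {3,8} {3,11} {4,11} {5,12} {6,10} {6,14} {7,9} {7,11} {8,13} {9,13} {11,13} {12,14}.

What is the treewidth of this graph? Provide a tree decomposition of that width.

Treewidth 3.
One such decomposition:
Bags: B1 = {5, 6, 12, 14}  B2 = {1, 5, 6, 14}  B3 = {1, 5, 6, 10}  B4 = {0, 1, 5, 10}  B5 = {0, 1, 4, 10}  B6 = {0, 2, 4, 10}  B7 = {0, 2, 4, 7}  B8 = {2, 4, 7, 11}  B9 = {2, 3, 7, 11}  B10 = {3, 7, 9, 11}  B11 = {3, 9, 11, 13}  B12 = {3, 8, 9, 13}
Tree: B1–B2, B2–B3, B3–B4, B4–B5, B5–B6, B6–B7, B7–B8, B8–B9, B9–B10, B10–B11, B11–B12

The largest bag has 4 vertices, giving width 3; this decomposition certifies tw(G) ≤ 3. For the lower bound: the 4 vertex sets {6,12,14}, {5}, {1}, {0,2,4,10} are disjoint, each induces a connected subgraph, and every pair is joined by at least one edge of G. Contracting each set to a single vertex therefore yields K_{4} as a minor, and since treewidth is minor-monotone, tw(G) ≥ tw(K_{4}) = 3. Therefore the treewidth is 3.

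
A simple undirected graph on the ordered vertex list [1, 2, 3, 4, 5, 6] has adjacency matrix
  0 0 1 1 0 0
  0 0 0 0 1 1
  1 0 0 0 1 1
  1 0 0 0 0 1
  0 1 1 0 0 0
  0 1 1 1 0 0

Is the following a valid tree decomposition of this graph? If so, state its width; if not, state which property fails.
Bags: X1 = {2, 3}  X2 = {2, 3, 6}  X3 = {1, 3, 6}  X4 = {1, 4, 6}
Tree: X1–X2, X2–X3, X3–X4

No — vertex 5 appears in no bag.

A tree decomposition must satisfy three properties: every vertex lies in some bag; for every edge, both endpoints lie together in some bag; and for every vertex, the bags containing it form a connected subtree. Here vertex 5 appears in no bag, so the decomposition is invalid.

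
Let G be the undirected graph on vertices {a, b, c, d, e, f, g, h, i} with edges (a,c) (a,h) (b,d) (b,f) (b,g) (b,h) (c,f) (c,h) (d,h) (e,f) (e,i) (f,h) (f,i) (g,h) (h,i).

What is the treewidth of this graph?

2

A width-2 tree decomposition is:
Bags: B1 = {b, f, h}  B2 = {c, f, h}  B3 = {a, c, h}  B4 = {b, g, h}  B5 = {f, h, i}  B6 = {b, d, h}  B7 = {e, f, i}
Tree: B1–B2, B2–B3, B1–B4, B1–B5, B4–B6, B5–B7
The largest bag has 3 vertices, giving width 2; this decomposition certifies tw(G) ≤ 2. On the other hand G contains the 3-clique {e, f, i}. A clique must lie in a single bag of any decomposition, so no decomposition can have width below 2. Combining the bounds, tw(G) = 2.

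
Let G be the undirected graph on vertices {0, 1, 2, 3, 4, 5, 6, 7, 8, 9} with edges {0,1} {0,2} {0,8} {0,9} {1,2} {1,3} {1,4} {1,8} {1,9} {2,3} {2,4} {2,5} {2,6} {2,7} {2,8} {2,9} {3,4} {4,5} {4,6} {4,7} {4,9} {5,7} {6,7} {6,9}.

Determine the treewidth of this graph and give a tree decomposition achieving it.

Every bag has size at most 4, so the width is 4 − 1 = 3 and tw(G) ≤ 3. Conversely, {0, 1, 2, 8} is a clique of size 4, and the vertices of any clique must share a bag in every tree decomposition; so some bag has ≥ 4 vertices and tw(G) ≥ 3. The upper and lower bounds meet at 3, so that is the treewidth.

Treewidth 3.
One such decomposition:
Bags: B1 = {2, 4, 6, 9}  B2 = {1, 2, 4, 9}  B3 = {0, 1, 2, 9}  B4 = {0, 1, 2, 8}  B5 = {1, 2, 3, 4}  B6 = {2, 4, 6, 7}  B7 = {2, 4, 5, 7}
Tree: B1–B2, B2–B3, B3–B4, B2–B5, B1–B6, B6–B7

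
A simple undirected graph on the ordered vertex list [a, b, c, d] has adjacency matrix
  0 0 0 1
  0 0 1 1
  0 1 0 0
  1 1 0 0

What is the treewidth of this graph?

1

A width-1 tree decomposition is:
Bags: B1 = {b, d}  B2 = {b, c}  B3 = {a, d}
Tree: B1–B2, B1–B3
Each bag holds 2 vertices, so the decomposition has width 1, which upper-bounds the treewidth. Since G has at least one edge (e.g. d–b), it is not an edgeless graph, so tw(G) ≥ 1. Therefore the treewidth is 1.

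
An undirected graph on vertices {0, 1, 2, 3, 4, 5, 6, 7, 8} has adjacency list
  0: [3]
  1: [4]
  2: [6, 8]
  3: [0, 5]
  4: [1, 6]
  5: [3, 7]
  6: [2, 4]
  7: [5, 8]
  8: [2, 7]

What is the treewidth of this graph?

1

A width-1 tree decomposition is:
Bags: B1 = {1, 4}  B2 = {4, 6}  B3 = {2, 6}  B4 = {2, 8}  B5 = {7, 8}  B6 = {5, 7}  B7 = {3, 5}  B8 = {0, 3}
Tree: B1–B2, B2–B3, B3–B4, B4–B5, B5–B6, B6–B7, B7–B8
The largest bag has 2 vertices, giving width 1; this decomposition certifies tw(G) ≤ 1. Any graph with an edge has treewidth ≥ 1, and G has the edge 1–4. The upper and lower bounds meet at 1, so that is the treewidth.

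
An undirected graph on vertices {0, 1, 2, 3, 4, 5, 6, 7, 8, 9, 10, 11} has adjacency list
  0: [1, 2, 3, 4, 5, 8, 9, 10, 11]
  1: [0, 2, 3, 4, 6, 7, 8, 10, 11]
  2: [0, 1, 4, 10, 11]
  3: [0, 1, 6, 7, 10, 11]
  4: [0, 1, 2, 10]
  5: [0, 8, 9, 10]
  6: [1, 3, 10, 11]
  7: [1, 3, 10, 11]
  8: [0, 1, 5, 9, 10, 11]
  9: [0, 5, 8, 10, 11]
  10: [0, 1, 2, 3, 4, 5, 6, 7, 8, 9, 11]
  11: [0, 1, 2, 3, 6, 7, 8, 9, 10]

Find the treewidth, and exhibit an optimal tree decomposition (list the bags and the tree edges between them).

The largest bag has 5 vertices, giving width 4; this decomposition certifies tw(G) ≤ 4. On the other hand G contains the 5-clique {0, 1, 8, 10, 11}. A clique must lie in a single bag of any decomposition, so no decomposition can have width below 4. The upper and lower bounds meet at 4, so that is the treewidth.

Treewidth 4.
One optimal decomposition is:
Bags: B1 = {0, 1, 3, 10, 11}  B2 = {0, 1, 8, 10, 11}  B3 = {0, 8, 9, 10, 11}  B4 = {0, 5, 8, 9, 10}  B5 = {0, 1, 2, 10, 11}  B6 = {1, 3, 6, 10, 11}  B7 = {1, 3, 7, 10, 11}  B8 = {0, 1, 2, 4, 10}
Tree: B1–B2, B2–B3, B3–B4, B2–B5, B1–B6, B1–B7, B5–B8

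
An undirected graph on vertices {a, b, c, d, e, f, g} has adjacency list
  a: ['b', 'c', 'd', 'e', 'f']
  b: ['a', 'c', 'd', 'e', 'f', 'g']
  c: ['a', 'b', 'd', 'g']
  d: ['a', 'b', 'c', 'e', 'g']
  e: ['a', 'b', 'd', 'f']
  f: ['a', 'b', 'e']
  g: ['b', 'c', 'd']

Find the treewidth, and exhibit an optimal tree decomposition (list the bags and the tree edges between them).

Treewidth 3.
Bags: B1 = {b, c, d, g}  B2 = {a, b, c, d}  B3 = {a, b, d, e}  B4 = {a, b, e, f}
Tree: B1–B2, B2–B3, B3–B4

Each bag holds 4 vertices, so the decomposition has width 3, which upper-bounds the treewidth. On the other hand G contains the 4-clique {a, b, d, e}. A clique must lie in a single bag of any decomposition, so no decomposition can have width below 3. Combining the bounds, tw(G) = 3.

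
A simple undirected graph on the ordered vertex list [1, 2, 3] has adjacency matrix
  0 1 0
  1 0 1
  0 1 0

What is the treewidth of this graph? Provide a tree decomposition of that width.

Every bag has size at most 2, so the width is 2 − 1 = 1 and tw(G) ≤ 1. Since G has at least one edge (e.g. 2–3), it is not an edgeless graph, so tw(G) ≥ 1. Therefore the treewidth is 1.

Treewidth 1.
One such decomposition:
Bags: B1 = {2, 3}  B2 = {1, 2}
Tree: B1–B2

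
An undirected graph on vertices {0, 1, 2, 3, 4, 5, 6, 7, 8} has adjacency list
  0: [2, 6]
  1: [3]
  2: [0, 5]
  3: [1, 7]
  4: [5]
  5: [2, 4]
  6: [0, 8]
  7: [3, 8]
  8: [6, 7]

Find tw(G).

A width-1 tree decomposition is:
Bags: B1 = {4, 5}  B2 = {2, 5}  B3 = {0, 2}  B4 = {0, 6}  B5 = {6, 8}  B6 = {7, 8}  B7 = {3, 7}  B8 = {1, 3}
Tree: B1–B2, B2–B3, B3–B4, B4–B5, B5–B6, B6–B7, B7–B8
Each bag holds 2 vertices, so the decomposition has width 1, which upper-bounds the treewidth. Any graph with an edge has treewidth ≥ 1, and G has the edge 4–5. Combining the bounds, tw(G) = 1.

1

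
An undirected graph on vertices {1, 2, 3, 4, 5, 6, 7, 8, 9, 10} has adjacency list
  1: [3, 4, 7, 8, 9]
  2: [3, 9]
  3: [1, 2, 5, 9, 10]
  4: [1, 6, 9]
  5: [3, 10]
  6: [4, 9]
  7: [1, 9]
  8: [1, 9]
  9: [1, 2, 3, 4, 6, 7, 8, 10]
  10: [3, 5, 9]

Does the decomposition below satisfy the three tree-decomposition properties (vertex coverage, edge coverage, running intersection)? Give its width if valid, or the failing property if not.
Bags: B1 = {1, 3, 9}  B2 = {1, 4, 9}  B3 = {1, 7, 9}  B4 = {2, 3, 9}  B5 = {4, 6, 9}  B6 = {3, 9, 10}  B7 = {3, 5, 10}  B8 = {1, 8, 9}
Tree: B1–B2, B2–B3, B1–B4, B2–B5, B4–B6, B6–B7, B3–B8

Yes; width 2.

Vertex coverage: the bags together contain {1, 2, 3, 4, 5, 6, 7, 8, 9, 10}, the full vertex set. Edge coverage: each edge of G has both endpoints in at least one bag. Running intersection: for every vertex, the bags containing it form a connected subtree. All three properties hold, so this is a valid tree decomposition of width max|bag| − 1 = 2, and hence tw(G) ≤ 2.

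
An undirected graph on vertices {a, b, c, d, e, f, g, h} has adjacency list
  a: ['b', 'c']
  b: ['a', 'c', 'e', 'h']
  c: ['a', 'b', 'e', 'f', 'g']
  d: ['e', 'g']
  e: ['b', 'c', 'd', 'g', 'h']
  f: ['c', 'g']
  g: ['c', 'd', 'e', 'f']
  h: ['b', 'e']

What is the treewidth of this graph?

A width-2 tree decomposition is:
Bags: B1 = {c, e, g}  B2 = {d, e, g}  B3 = {b, c, e}  B4 = {a, b, c}  B5 = {c, f, g}  B6 = {b, e, h}
Tree: B1–B2, B1–B3, B3–B4, B1–B5, B3–B6
The largest bag has 3 vertices, giving width 2; this decomposition certifies tw(G) ≤ 2. For the lower bound, the 3 vertices {d, e, g} are pairwise adjacent, and any tree decomposition puts a clique entirely inside one bag — forcing width ≥ 2. Hence tw(G) = 2 exactly.

2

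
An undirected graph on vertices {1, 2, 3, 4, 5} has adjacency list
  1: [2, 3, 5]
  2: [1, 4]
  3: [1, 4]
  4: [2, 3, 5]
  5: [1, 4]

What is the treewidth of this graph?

2

A width-2 tree decomposition is:
Bags: B1 = {1, 4, 5}  B2 = {1, 2, 4}  B3 = {1, 3, 4}
Tree: B1–B2, B2–B3
Every bag has size at most 3, so the width is 3 − 1 = 2 and tw(G) ≤ 2. Since 5–4–2–1–5 is a cycle in G, G is not acyclic. Forests are exactly the graphs of treewidth ≤ 1, so tw(G) ≥ 2. Hence tw(G) = 2 exactly.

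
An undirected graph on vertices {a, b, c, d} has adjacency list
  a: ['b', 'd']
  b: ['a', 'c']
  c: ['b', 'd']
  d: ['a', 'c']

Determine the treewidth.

2

A width-2 tree decomposition is:
Bags: B1 = {a, b, d}  B2 = {b, c, d}
Tree: B1–B2
Each bag holds 3 vertices, so the decomposition has width 2, which upper-bounds the treewidth. For the lower bound, G contains the cycle d–a–b–c–d, so G is not a forest; only forests have treewidth ≤ 1, hence tw(G) ≥ 2. The upper and lower bounds meet at 2, so that is the treewidth.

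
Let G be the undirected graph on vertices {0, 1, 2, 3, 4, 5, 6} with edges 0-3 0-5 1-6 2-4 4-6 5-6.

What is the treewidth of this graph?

A width-1 tree decomposition is:
Bags: B1 = {0, 3}  B2 = {0, 5}  B3 = {5, 6}  B4 = {1, 6}  B5 = {4, 6}  B6 = {2, 4}
Tree: B1–B2, B2–B3, B3–B4, B4–B5, B5–B6
Every bag has size at most 2, so the width is 2 − 1 = 1 and tw(G) ≤ 1. G has an edge, so its treewidth is at least 1. Therefore the treewidth is 1.

1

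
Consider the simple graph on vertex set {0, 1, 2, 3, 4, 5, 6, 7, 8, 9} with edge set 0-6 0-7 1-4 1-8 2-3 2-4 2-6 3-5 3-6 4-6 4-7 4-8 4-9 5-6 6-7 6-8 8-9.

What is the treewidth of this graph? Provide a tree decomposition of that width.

Treewidth 2.
Bags: B1 = {2, 3, 6}  B2 = {3, 5, 6}  B3 = {2, 4, 6}  B4 = {4, 6, 7}  B5 = {0, 6, 7}  B6 = {4, 6, 8}  B7 = {1, 4, 8}  B8 = {4, 8, 9}
Tree: B1–B2, B1–B3, B3–B4, B4–B5, B4–B6, B6–B7, B6–B8

Each bag holds 3 vertices, so the decomposition has width 2, which upper-bounds the treewidth. On the other hand G contains the 3-clique {1, 4, 8}. A clique must lie in a single bag of any decomposition, so no decomposition can have width below 2. Hence tw(G) = 2 exactly.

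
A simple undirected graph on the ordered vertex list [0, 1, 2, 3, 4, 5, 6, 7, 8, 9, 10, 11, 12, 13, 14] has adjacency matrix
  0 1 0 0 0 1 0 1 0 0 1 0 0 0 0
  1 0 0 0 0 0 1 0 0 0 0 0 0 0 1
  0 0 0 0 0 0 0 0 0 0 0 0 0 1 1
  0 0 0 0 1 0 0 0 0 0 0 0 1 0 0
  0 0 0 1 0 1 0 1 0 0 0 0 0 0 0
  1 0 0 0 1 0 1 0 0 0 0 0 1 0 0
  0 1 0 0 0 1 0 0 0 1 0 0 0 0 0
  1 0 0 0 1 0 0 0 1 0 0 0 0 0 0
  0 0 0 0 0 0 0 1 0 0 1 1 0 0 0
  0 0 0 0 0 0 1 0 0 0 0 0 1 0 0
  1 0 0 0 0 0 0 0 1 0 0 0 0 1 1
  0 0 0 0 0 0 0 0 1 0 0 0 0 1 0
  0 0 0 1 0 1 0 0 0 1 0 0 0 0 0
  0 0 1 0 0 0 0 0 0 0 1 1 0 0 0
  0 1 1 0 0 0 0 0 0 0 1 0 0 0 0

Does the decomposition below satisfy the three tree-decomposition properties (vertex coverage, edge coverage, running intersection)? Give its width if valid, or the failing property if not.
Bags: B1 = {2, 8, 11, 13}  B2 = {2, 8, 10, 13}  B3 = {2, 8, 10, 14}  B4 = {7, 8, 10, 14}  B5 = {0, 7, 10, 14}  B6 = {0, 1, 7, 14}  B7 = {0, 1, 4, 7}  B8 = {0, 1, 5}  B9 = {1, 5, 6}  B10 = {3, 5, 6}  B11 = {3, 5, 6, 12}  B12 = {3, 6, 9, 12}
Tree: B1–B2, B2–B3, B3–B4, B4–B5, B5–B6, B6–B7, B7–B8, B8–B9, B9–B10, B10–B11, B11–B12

A tree decomposition must satisfy three properties: every vertex lies in some bag; for every edge, both endpoints lie together in some bag; and for every vertex, the bags containing it form a connected subtree. Here edge (4,5) lies in no bag, so the decomposition is invalid.

No — edge (4,5) lies in no bag.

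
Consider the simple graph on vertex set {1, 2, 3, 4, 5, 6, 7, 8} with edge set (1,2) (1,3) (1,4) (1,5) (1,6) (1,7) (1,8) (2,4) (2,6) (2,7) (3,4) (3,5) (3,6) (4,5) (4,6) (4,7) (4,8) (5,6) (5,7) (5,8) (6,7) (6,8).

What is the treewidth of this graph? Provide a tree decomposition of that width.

Every bag has size at most 5, so the width is 5 − 1 = 4 and tw(G) ≤ 4. For the lower bound, the 5 vertices {1, 2, 4, 6, 7} are pairwise adjacent, and any tree decomposition puts a clique entirely inside one bag — forcing width ≥ 4. Hence tw(G) = 4 exactly.

Treewidth 4.
One optimal decomposition is:
Bags: B1 = {1, 4, 5, 6, 7}  B2 = {1, 2, 4, 6, 7}  B3 = {1, 4, 5, 6, 8}  B4 = {1, 3, 4, 5, 6}
Tree: B1–B2, B1–B3, B3–B4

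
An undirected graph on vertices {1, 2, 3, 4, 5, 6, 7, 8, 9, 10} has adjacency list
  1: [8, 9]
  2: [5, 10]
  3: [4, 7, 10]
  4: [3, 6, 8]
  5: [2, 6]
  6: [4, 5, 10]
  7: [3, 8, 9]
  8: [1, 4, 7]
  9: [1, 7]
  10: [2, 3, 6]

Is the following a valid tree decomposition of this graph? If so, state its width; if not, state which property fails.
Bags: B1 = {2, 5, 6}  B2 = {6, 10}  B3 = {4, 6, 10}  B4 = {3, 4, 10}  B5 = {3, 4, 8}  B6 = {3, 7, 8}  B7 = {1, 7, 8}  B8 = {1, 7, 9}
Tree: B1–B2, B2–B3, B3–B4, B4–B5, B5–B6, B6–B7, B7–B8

A tree decomposition must satisfy three properties: every vertex lies in some bag; for every edge, both endpoints lie together in some bag; and for every vertex, the bags containing it form a connected subtree. Here edge (2,10) lies in no bag, so the decomposition is invalid.

No — edge (2,10) lies in no bag.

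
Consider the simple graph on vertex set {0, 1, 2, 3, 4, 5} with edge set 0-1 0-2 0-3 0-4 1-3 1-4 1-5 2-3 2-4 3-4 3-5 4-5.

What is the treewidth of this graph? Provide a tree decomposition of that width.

Treewidth 3.
One optimal decomposition is:
Bags: B1 = {0, 2, 3, 4}  B2 = {0, 1, 3, 4}  B3 = {1, 3, 4, 5}
Tree: B1–B2, B2–B3

The largest bag has 4 vertices, giving width 3; this decomposition certifies tw(G) ≤ 3. On the other hand G contains the 4-clique {0, 1, 3, 4}. A clique must lie in a single bag of any decomposition, so no decomposition can have width below 3. Therefore the treewidth is 3.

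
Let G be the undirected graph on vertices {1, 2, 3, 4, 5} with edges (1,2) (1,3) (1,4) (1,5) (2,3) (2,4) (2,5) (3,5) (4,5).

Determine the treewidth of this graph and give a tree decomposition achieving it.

Treewidth 3.
Bags: B1 = {1, 2, 3, 5}  B2 = {1, 2, 4, 5}
Tree: B1–B2

Each bag holds 4 vertices, so the decomposition has width 3, which upper-bounds the treewidth. Conversely, {1, 2, 3, 5} is a clique of size 4, and the vertices of any clique must share a bag in every tree decomposition; so some bag has ≥ 4 vertices and tw(G) ≥ 3. Therefore the treewidth is 3.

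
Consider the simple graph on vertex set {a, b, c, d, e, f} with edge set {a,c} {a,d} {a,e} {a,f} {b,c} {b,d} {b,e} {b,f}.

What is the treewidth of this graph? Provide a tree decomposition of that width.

Treewidth 2.
One such decomposition:
Bags: B1 = {a, b, f}  B2 = {a, b, d}  B3 = {a, b, c}  B4 = {a, b, e}
Tree: B1–B2, B2–B3, B3–B4

Each bag holds 3 vertices, so the decomposition has width 2, which upper-bounds the treewidth. For the lower bound, G contains the cycle a–f–b–d–a, so G is not a forest; only forests have treewidth ≤ 1, hence tw(G) ≥ 2. Combining the bounds, tw(G) = 2.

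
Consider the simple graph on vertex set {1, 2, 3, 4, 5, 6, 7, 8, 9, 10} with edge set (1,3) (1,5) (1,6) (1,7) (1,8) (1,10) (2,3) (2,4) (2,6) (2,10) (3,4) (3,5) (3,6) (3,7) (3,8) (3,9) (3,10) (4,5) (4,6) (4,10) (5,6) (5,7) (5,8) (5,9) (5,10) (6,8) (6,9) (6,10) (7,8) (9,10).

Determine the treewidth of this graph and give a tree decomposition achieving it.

The largest bag has 5 vertices, giving width 4; this decomposition certifies tw(G) ≤ 4. For the lower bound, the 5 vertices {2, 3, 4, 6, 10} are pairwise adjacent, and any tree decomposition puts a clique entirely inside one bag — forcing width ≥ 4. Combining the bounds, tw(G) = 4.

Treewidth 4.
Bags: B1 = {1, 3, 5, 6, 8}  B2 = {1, 3, 5, 7, 8}  B3 = {1, 3, 5, 6, 10}  B4 = {3, 4, 5, 6, 10}  B5 = {2, 3, 4, 6, 10}  B6 = {3, 5, 6, 9, 10}
Tree: B1–B2, B1–B3, B3–B4, B4–B5, B3–B6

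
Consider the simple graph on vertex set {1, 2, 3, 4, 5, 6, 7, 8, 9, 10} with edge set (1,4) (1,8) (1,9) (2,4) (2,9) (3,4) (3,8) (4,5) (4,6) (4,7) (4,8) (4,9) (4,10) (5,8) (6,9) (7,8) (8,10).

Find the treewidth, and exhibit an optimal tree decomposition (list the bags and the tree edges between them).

Treewidth 2.
One optimal decomposition is:
Bags: B1 = {2, 4, 9}  B2 = {1, 4, 9}  B3 = {1, 4, 8}  B4 = {3, 4, 8}  B5 = {4, 7, 8}  B6 = {4, 8, 10}  B7 = {4, 6, 9}  B8 = {4, 5, 8}
Tree: B1–B2, B2–B3, B3–B4, B3–B5, B3–B6, B1–B7, B6–B8

Every bag has size at most 3, so the width is 3 − 1 = 2 and tw(G) ≤ 2. For the lower bound, the 3 vertices {1, 4, 8} are pairwise adjacent, and any tree decomposition puts a clique entirely inside one bag — forcing width ≥ 2. The upper and lower bounds meet at 2, so that is the treewidth.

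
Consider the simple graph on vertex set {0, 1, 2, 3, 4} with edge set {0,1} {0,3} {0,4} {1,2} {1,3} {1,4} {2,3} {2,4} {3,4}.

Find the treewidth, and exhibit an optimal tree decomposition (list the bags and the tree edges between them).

Treewidth 3.
One optimal decomposition is:
Bags: B1 = {1, 2, 3, 4}  B2 = {0, 1, 3, 4}
Tree: B1–B2

Every bag has size at most 4, so the width is 4 − 1 = 3 and tw(G) ≤ 3. Conversely, {0, 1, 3, 4} is a clique of size 4, and the vertices of any clique must share a bag in every tree decomposition; so some bag has ≥ 4 vertices and tw(G) ≥ 3. The upper and lower bounds meet at 3, so that is the treewidth.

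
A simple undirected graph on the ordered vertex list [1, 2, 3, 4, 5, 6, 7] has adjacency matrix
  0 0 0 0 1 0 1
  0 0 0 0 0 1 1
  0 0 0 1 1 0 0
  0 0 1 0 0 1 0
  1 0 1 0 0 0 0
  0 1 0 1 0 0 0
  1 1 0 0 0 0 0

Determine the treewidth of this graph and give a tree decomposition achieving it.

Each bag holds 3 vertices, so the decomposition has width 2, which upper-bounds the treewidth. For the lower bound, G contains the cycle 7–1–5–3–4–6–2–7, so G is not a forest; only forests have treewidth ≤ 1, hence tw(G) ≥ 2. Hence tw(G) = 2 exactly.

Treewidth 2.
One optimal decomposition is:
Bags: B1 = {1, 5, 7}  B2 = {3, 5, 7}  B3 = {3, 4, 7}  B4 = {4, 6, 7}  B5 = {2, 6, 7}
Tree: B1–B2, B2–B3, B3–B4, B4–B5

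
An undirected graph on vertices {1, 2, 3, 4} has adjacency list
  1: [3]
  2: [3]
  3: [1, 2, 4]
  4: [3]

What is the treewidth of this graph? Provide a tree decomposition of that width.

Treewidth 1.
Bags: B1 = {3, 4}  B2 = {2, 3}  B3 = {1, 3}
Tree: B1–B2, B2–B3

Each bag holds 2 vertices, so the decomposition has width 1, which upper-bounds the treewidth. G has an edge, so its treewidth is at least 1. Therefore the treewidth is 1.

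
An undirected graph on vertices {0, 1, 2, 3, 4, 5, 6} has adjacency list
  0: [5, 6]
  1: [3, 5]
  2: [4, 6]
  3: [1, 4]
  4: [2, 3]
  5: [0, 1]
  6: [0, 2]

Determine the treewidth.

A width-2 tree decomposition is:
Bags: B1 = {0, 5, 6}  B2 = {2, 5, 6}  B3 = {2, 4, 5}  B4 = {3, 4, 5}  B5 = {1, 3, 5}
Tree: B1–B2, B2–B3, B3–B4, B4–B5
Every bag has size at most 3, so the width is 3 − 1 = 2 and tw(G) ≤ 2. Since 5–0–6–2–4–3–1–5 is a cycle in G, G is not acyclic. Forests are exactly the graphs of treewidth ≤ 1, so tw(G) ≥ 2. The upper and lower bounds meet at 2, so that is the treewidth.

2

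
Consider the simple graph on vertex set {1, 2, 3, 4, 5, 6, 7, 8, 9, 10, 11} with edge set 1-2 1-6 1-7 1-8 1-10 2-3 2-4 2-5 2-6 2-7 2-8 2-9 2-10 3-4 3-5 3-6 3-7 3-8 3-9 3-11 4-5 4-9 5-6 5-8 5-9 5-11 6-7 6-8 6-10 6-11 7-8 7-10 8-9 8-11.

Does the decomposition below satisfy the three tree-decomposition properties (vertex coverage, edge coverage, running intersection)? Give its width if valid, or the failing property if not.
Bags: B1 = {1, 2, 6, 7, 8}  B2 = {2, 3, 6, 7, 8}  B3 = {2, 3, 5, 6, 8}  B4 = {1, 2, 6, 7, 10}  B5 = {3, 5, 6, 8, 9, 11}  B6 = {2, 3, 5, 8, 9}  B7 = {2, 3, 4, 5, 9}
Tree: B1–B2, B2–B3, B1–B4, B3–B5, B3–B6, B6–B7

No — bags containing vertex 9 are not connected in the tree.

A tree decomposition must satisfy three properties: every vertex lies in some bag; for every edge, both endpoints lie together in some bag; and for every vertex, the bags containing it form a connected subtree. Here bags containing vertex 9 are not connected in the tree, so the decomposition is invalid.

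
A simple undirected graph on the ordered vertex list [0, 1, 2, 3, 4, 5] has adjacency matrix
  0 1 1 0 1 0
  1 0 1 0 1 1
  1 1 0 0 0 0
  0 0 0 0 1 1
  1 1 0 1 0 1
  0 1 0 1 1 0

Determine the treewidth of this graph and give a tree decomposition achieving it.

Each bag holds 3 vertices, so the decomposition has width 2, which upper-bounds the treewidth. On the other hand G contains the 3-clique {0, 1, 2}. A clique must lie in a single bag of any decomposition, so no decomposition can have width below 2. The upper and lower bounds meet at 2, so that is the treewidth.

Treewidth 2.
One such decomposition:
Bags: B1 = {0, 1, 4}  B2 = {1, 4, 5}  B3 = {0, 1, 2}  B4 = {3, 4, 5}
Tree: B1–B2, B1–B3, B2–B4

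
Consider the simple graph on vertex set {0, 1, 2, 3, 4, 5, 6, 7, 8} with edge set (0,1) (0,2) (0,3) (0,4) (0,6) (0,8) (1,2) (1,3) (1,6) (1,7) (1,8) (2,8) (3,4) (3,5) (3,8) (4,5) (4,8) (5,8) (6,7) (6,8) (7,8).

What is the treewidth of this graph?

A width-3 tree decomposition is:
Bags: B1 = {0, 1, 2, 8}  B2 = {0, 1, 3, 8}  B3 = {0, 3, 4, 8}  B4 = {0, 1, 6, 8}  B5 = {1, 6, 7, 8}  B6 = {3, 4, 5, 8}
Tree: B1–B2, B2–B3, B1–B4, B4–B5, B3–B6
The largest bag has 4 vertices, giving width 3; this decomposition certifies tw(G) ≤ 3. On the other hand G contains the 4-clique {0, 1, 2, 8}. A clique must lie in a single bag of any decomposition, so no decomposition can have width below 3. Combining the bounds, tw(G) = 3.

3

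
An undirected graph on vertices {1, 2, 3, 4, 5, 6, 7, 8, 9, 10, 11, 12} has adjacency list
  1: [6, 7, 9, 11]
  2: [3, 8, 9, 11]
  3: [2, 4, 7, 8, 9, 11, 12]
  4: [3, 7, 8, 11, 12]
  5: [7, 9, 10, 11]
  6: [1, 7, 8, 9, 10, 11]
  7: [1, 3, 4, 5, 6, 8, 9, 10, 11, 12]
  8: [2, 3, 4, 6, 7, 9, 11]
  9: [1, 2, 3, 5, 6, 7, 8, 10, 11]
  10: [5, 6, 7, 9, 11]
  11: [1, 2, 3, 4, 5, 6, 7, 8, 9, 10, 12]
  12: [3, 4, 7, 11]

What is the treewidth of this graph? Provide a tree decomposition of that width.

Treewidth 4.
One such decomposition:
Bags: B1 = {6, 7, 8, 9, 11}  B2 = {3, 7, 8, 9, 11}  B3 = {3, 4, 7, 8, 11}  B4 = {2, 3, 8, 9, 11}  B5 = {6, 7, 9, 10, 11}  B6 = {3, 4, 7, 11, 12}  B7 = {1, 6, 7, 9, 11}  B8 = {5, 7, 9, 10, 11}
Tree: B1–B2, B2–B3, B2–B4, B1–B5, B3–B6, B1–B7, B5–B8

Every bag has size at most 5, so the width is 5 − 1 = 4 and tw(G) ≤ 4. For the lower bound, the 5 vertices {2, 3, 8, 9, 11} are pairwise adjacent, and any tree decomposition puts a clique entirely inside one bag — forcing width ≥ 4. The upper and lower bounds meet at 4, so that is the treewidth.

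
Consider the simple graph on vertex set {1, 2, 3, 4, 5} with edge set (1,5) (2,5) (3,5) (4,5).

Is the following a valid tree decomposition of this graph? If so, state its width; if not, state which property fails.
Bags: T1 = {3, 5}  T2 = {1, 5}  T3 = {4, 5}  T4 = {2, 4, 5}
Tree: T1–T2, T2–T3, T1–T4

A tree decomposition must satisfy three properties: every vertex lies in some bag; for every edge, both endpoints lie together in some bag; and for every vertex, the bags containing it form a connected subtree. Here bags containing vertex 4 are not connected in the tree, so the decomposition is invalid.

No — bags containing vertex 4 are not connected in the tree.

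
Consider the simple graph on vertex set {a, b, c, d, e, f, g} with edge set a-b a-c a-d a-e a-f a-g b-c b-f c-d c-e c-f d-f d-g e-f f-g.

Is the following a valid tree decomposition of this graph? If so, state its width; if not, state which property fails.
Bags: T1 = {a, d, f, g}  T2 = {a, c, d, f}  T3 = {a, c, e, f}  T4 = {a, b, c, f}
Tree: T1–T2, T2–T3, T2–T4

Yes; width 3.

Every vertex of G appears in some bag (union = {a, b, c, d, e, f, g}); every edge is covered by a bag; and for each vertex v the set of bags containing v is connected in the bag tree. The decomposition is therefore valid. The largest bag has 4 vertices, so the width is 3.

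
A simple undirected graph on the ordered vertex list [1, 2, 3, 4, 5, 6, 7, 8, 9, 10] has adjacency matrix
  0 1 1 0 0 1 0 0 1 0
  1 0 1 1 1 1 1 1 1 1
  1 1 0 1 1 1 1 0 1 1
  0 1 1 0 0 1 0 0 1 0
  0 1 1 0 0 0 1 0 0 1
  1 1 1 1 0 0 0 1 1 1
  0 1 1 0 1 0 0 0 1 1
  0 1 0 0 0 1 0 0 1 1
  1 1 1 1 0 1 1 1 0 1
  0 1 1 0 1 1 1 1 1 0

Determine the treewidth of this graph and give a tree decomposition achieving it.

Treewidth 4.
One optimal decomposition is:
Bags: B1 = {2, 3, 7, 9, 10}  B2 = {2, 3, 6, 9, 10}  B3 = {2, 3, 4, 6, 9}  B4 = {2, 3, 5, 7, 10}  B5 = {2, 6, 8, 9, 10}  B6 = {1, 2, 3, 6, 9}
Tree: B1–B2, B2–B3, B1–B4, B2–B5, B3–B6

Every bag has size at most 5, so the width is 5 − 1 = 4 and tw(G) ≤ 4. On the other hand G contains the 5-clique {2, 6, 8, 9, 10}. A clique must lie in a single bag of any decomposition, so no decomposition can have width below 4. Hence tw(G) = 4 exactly.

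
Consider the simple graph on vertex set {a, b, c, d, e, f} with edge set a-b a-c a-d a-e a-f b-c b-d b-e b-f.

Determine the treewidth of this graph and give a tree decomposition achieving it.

The largest bag has 3 vertices, giving width 2; this decomposition certifies tw(G) ≤ 2. Conversely, {a, b, d} is a clique of size 3, and the vertices of any clique must share a bag in every tree decomposition; so some bag has ≥ 3 vertices and tw(G) ≥ 2. Therefore the treewidth is 2.

Treewidth 2.
Bags: B1 = {a, b, c}  B2 = {a, b, f}  B3 = {a, b, d}  B4 = {a, b, e}
Tree: B1–B2, B1–B3, B2–B4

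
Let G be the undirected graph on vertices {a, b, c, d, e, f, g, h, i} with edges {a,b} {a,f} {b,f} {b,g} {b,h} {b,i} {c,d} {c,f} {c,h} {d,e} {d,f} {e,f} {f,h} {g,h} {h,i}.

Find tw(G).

2

A width-2 tree decomposition is:
Bags: B1 = {c, d, f}  B2 = {d, e, f}  B3 = {c, f, h}  B4 = {b, f, h}  B5 = {b, h, i}  B6 = {b, g, h}  B7 = {a, b, f}
Tree: B1–B2, B1–B3, B3–B4, B4–B5, B5–B6, B4–B7
Every bag has size at most 3, so the width is 3 − 1 = 2 and tw(G) ≤ 2. Conversely, {b, g, h} is a clique of size 3, and the vertices of any clique must share a bag in every tree decomposition; so some bag has ≥ 3 vertices and tw(G) ≥ 2. Hence tw(G) = 2 exactly.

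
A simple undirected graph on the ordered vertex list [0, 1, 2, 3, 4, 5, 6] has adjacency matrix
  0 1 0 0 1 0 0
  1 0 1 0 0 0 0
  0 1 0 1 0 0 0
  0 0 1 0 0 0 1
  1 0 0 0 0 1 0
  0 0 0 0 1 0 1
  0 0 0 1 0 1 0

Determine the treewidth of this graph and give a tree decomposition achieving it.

Every bag has size at most 3, so the width is 3 − 1 = 2 and tw(G) ≤ 2. For the lower bound, G contains the cycle 0–1–2–3–6–5–4–0, so G is not a forest; only forests have treewidth ≤ 1, hence tw(G) ≥ 2. Combining the bounds, tw(G) = 2.

Treewidth 2.
One optimal decomposition is:
Bags: B1 = {0, 1, 2}  B2 = {0, 2, 3}  B3 = {0, 3, 6}  B4 = {0, 5, 6}  B5 = {0, 4, 5}
Tree: B1–B2, B2–B3, B3–B4, B4–B5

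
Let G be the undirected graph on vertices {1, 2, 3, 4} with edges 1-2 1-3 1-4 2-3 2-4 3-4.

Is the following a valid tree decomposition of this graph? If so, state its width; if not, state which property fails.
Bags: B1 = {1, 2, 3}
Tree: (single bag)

No — vertex 4 appears in no bag.

A tree decomposition must satisfy three properties: every vertex lies in some bag; for every edge, both endpoints lie together in some bag; and for every vertex, the bags containing it form a connected subtree. Here vertex 4 appears in no bag, so the decomposition is invalid.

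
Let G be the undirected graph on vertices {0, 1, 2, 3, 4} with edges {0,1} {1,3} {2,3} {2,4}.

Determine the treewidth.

1

A width-1 tree decomposition is:
Bags: B1 = {2, 4}  B2 = {2, 3}  B3 = {1, 3}  B4 = {0, 1}
Tree: B1–B2, B2–B3, B3–B4
Each bag holds 2 vertices, so the decomposition has width 1, which upper-bounds the treewidth. G has an edge, so its treewidth is at least 1. Hence tw(G) = 1 exactly.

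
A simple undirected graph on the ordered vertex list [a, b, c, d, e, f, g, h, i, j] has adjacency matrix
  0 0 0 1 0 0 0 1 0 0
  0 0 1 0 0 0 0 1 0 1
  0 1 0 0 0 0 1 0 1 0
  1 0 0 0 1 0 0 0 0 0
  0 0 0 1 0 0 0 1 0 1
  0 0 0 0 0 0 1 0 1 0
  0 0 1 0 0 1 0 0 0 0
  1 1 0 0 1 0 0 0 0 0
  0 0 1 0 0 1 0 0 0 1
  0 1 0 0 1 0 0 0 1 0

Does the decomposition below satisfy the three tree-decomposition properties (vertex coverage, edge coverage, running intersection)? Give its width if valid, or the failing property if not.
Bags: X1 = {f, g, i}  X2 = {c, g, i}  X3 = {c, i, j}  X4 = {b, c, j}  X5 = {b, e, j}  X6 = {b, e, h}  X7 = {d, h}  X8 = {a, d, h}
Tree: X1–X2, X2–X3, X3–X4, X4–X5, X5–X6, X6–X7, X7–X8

No — edge (e,d) lies in no bag.

A tree decomposition must satisfy three properties: every vertex lies in some bag; for every edge, both endpoints lie together in some bag; and for every vertex, the bags containing it form a connected subtree. Here edge (e,d) lies in no bag, so the decomposition is invalid.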